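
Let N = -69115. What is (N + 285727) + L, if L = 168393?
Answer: 385005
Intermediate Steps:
(N + 285727) + L = (-69115 + 285727) + 168393 = 216612 + 168393 = 385005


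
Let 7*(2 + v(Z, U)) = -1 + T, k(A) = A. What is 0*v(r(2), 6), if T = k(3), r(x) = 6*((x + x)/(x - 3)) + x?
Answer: 0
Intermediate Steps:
r(x) = x + 12*x/(-3 + x) (r(x) = 6*((2*x)/(-3 + x)) + x = 6*(2*x/(-3 + x)) + x = 12*x/(-3 + x) + x = x + 12*x/(-3 + x))
T = 3
v(Z, U) = -12/7 (v(Z, U) = -2 + (-1 + 3)/7 = -2 + (⅐)*2 = -2 + 2/7 = -12/7)
0*v(r(2), 6) = 0*(-12/7) = 0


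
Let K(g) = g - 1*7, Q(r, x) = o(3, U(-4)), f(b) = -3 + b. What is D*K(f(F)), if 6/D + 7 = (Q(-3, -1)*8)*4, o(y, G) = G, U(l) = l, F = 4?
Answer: 4/15 ≈ 0.26667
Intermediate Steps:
Q(r, x) = -4
K(g) = -7 + g (K(g) = g - 7 = -7 + g)
D = -2/45 (D = 6/(-7 - 4*8*4) = 6/(-7 - 32*4) = 6/(-7 - 128) = 6/(-135) = 6*(-1/135) = -2/45 ≈ -0.044444)
D*K(f(F)) = -2*(-7 + (-3 + 4))/45 = -2*(-7 + 1)/45 = -2/45*(-6) = 4/15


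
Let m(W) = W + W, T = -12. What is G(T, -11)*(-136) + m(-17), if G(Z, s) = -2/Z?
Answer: -170/3 ≈ -56.667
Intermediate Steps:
m(W) = 2*W
G(T, -11)*(-136) + m(-17) = -2/(-12)*(-136) + 2*(-17) = -2*(-1/12)*(-136) - 34 = (⅙)*(-136) - 34 = -68/3 - 34 = -170/3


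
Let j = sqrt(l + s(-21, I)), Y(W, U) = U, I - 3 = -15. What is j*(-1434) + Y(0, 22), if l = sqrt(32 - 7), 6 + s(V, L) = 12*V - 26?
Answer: 22 - 4302*I*sqrt(31) ≈ 22.0 - 23953.0*I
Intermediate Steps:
I = -12 (I = 3 - 15 = -12)
s(V, L) = -32 + 12*V (s(V, L) = -6 + (12*V - 26) = -6 + (-26 + 12*V) = -32 + 12*V)
l = 5 (l = sqrt(25) = 5)
j = 3*I*sqrt(31) (j = sqrt(5 + (-32 + 12*(-21))) = sqrt(5 + (-32 - 252)) = sqrt(5 - 284) = sqrt(-279) = 3*I*sqrt(31) ≈ 16.703*I)
j*(-1434) + Y(0, 22) = (3*I*sqrt(31))*(-1434) + 22 = -4302*I*sqrt(31) + 22 = 22 - 4302*I*sqrt(31)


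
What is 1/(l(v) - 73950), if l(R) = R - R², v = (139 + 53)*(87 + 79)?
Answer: -1/1015866462 ≈ -9.8438e-10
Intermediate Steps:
v = 31872 (v = 192*166 = 31872)
1/(l(v) - 73950) = 1/(31872*(1 - 1*31872) - 73950) = 1/(31872*(1 - 31872) - 73950) = 1/(31872*(-31871) - 73950) = 1/(-1015792512 - 73950) = 1/(-1015866462) = -1/1015866462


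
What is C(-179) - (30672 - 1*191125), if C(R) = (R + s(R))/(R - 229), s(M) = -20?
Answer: 65465023/408 ≈ 1.6045e+5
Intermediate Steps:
C(R) = (-20 + R)/(-229 + R) (C(R) = (R - 20)/(R - 229) = (-20 + R)/(-229 + R))
C(-179) - (30672 - 1*191125) = (-20 - 179)/(-229 - 179) - (30672 - 1*191125) = -199/(-408) - (30672 - 191125) = -1/408*(-199) - 1*(-160453) = 199/408 + 160453 = 65465023/408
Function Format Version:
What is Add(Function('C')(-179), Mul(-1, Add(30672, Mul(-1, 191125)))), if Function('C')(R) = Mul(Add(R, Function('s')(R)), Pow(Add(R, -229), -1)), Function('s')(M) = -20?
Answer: Rational(65465023, 408) ≈ 1.6045e+5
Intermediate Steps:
Function('C')(R) = Mul(Pow(Add(-229, R), -1), Add(-20, R)) (Function('C')(R) = Mul(Add(R, -20), Pow(Add(R, -229), -1)) = Mul(Add(-20, R), Pow(Add(-229, R), -1)) = Mul(Pow(Add(-229, R), -1), Add(-20, R)))
Add(Function('C')(-179), Mul(-1, Add(30672, Mul(-1, 191125)))) = Add(Mul(Pow(Add(-229, -179), -1), Add(-20, -179)), Mul(-1, Add(30672, Mul(-1, 191125)))) = Add(Mul(Pow(-408, -1), -199), Mul(-1, Add(30672, -191125))) = Add(Mul(Rational(-1, 408), -199), Mul(-1, -160453)) = Add(Rational(199, 408), 160453) = Rational(65465023, 408)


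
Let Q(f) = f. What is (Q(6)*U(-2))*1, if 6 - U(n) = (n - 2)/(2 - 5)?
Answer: 28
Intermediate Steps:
U(n) = 16/3 + n/3 (U(n) = 6 - (n - 2)/(2 - 5) = 6 - (-2 + n)/(-3) = 6 - (-2 + n)*(-1)/3 = 6 - (2/3 - n/3) = 6 + (-2/3 + n/3) = 16/3 + n/3)
(Q(6)*U(-2))*1 = (6*(16/3 + (1/3)*(-2)))*1 = (6*(16/3 - 2/3))*1 = (6*(14/3))*1 = 28*1 = 28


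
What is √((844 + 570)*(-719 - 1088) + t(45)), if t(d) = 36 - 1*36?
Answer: I*√2555098 ≈ 1598.5*I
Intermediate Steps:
t(d) = 0 (t(d) = 36 - 36 = 0)
√((844 + 570)*(-719 - 1088) + t(45)) = √((844 + 570)*(-719 - 1088) + 0) = √(1414*(-1807) + 0) = √(-2555098 + 0) = √(-2555098) = I*√2555098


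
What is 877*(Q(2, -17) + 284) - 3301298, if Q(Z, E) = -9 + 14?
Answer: -3047845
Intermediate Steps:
Q(Z, E) = 5
877*(Q(2, -17) + 284) - 3301298 = 877*(5 + 284) - 3301298 = 877*289 - 3301298 = 253453 - 3301298 = -3047845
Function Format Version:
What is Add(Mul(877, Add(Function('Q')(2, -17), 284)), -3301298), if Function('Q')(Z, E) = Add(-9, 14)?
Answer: -3047845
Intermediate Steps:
Function('Q')(Z, E) = 5
Add(Mul(877, Add(Function('Q')(2, -17), 284)), -3301298) = Add(Mul(877, Add(5, 284)), -3301298) = Add(Mul(877, 289), -3301298) = Add(253453, -3301298) = -3047845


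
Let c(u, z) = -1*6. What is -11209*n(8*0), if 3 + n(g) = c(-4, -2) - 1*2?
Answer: 123299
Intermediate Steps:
c(u, z) = -6
n(g) = -11 (n(g) = -3 + (-6 - 1*2) = -3 + (-6 - 2) = -3 - 8 = -11)
-11209*n(8*0) = -11209*(-11) = 123299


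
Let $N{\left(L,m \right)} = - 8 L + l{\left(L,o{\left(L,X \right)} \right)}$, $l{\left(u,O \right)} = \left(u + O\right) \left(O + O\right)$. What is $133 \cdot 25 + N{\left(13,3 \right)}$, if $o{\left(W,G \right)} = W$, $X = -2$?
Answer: $3897$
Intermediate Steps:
$l{\left(u,O \right)} = 2 O \left(O + u\right)$ ($l{\left(u,O \right)} = \left(O + u\right) 2 O = 2 O \left(O + u\right)$)
$N{\left(L,m \right)} = - 8 L + 4 L^{2}$ ($N{\left(L,m \right)} = - 8 L + 2 L \left(L + L\right) = - 8 L + 2 L 2 L = - 8 L + 4 L^{2}$)
$133 \cdot 25 + N{\left(13,3 \right)} = 133 \cdot 25 + 4 \cdot 13 \left(-2 + 13\right) = 3325 + 4 \cdot 13 \cdot 11 = 3325 + 572 = 3897$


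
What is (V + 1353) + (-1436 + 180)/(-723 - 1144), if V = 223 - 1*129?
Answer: 2702805/1867 ≈ 1447.7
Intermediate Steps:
V = 94 (V = 223 - 129 = 94)
(V + 1353) + (-1436 + 180)/(-723 - 1144) = (94 + 1353) + (-1436 + 180)/(-723 - 1144) = 1447 - 1256/(-1867) = 1447 - 1256*(-1/1867) = 1447 + 1256/1867 = 2702805/1867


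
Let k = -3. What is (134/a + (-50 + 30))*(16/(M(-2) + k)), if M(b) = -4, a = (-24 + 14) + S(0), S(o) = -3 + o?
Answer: 6304/91 ≈ 69.275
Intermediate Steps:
a = -13 (a = (-24 + 14) + (-3 + 0) = -10 - 3 = -13)
(134/a + (-50 + 30))*(16/(M(-2) + k)) = (134/(-13) + (-50 + 30))*(16/(-4 - 3)) = (134*(-1/13) - 20)*(16/(-7)) = (-134/13 - 20)*(16*(-⅐)) = -394/13*(-16/7) = 6304/91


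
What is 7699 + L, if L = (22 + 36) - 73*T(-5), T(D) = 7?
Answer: 7246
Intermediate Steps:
L = -453 (L = (22 + 36) - 73*7 = 58 - 511 = -453)
7699 + L = 7699 - 453 = 7246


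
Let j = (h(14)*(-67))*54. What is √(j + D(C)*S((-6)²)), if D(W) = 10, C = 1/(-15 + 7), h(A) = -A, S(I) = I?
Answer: 6*√1417 ≈ 225.86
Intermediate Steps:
C = -⅛ (C = 1/(-8) = -⅛ ≈ -0.12500)
j = 50652 (j = (-1*14*(-67))*54 = -14*(-67)*54 = 938*54 = 50652)
√(j + D(C)*S((-6)²)) = √(50652 + 10*(-6)²) = √(50652 + 10*36) = √(50652 + 360) = √51012 = 6*√1417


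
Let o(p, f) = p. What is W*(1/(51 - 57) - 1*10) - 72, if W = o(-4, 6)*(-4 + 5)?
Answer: -94/3 ≈ -31.333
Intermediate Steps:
W = -4 (W = -4*(-4 + 5) = -4*1 = -4)
W*(1/(51 - 57) - 1*10) - 72 = -4*(1/(51 - 57) - 1*10) - 72 = -4*(1/(-6) - 10) - 72 = -4*(-⅙ - 10) - 72 = -4*(-61/6) - 72 = 122/3 - 72 = -94/3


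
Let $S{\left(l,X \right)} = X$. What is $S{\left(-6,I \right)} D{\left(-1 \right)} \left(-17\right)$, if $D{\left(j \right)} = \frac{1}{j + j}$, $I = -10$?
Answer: $-85$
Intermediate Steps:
$D{\left(j \right)} = \frac{1}{2 j}$
$S{\left(-6,I \right)} D{\left(-1 \right)} \left(-17\right) = - 10 \frac{1}{2 \left(-1\right)} \left(-17\right) = - 10 \cdot \frac{1}{2} \left(-1\right) \left(-17\right) = \left(-10\right) \left(- \frac{1}{2}\right) \left(-17\right) = 5 \left(-17\right) = -85$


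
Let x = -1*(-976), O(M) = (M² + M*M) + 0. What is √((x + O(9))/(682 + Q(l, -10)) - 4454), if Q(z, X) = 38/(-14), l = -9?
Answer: 2*I*√25166793255/4755 ≈ 66.726*I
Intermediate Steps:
Q(z, X) = -19/7 (Q(z, X) = 38*(-1/14) = -19/7)
O(M) = 2*M² (O(M) = (M² + M²) + 0 = 2*M² + 0 = 2*M²)
x = 976
√((x + O(9))/(682 + Q(l, -10)) - 4454) = √((976 + 2*9²)/(682 - 19/7) - 4454) = √((976 + 2*81)/(4755/7) - 4454) = √((976 + 162)*(7/4755) - 4454) = √(1138*(7/4755) - 4454) = √(7966/4755 - 4454) = √(-21170804/4755) = 2*I*√25166793255/4755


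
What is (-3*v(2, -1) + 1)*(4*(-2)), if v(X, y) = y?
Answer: -32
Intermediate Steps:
(-3*v(2, -1) + 1)*(4*(-2)) = (-3*(-1) + 1)*(4*(-2)) = (3 + 1)*(-8) = 4*(-8) = -32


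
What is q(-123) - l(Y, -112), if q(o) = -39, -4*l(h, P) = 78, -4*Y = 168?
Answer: -39/2 ≈ -19.500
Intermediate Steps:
Y = -42 (Y = -1/4*168 = -42)
l(h, P) = -39/2 (l(h, P) = -1/4*78 = -39/2)
q(-123) - l(Y, -112) = -39 - 1*(-39/2) = -39 + 39/2 = -39/2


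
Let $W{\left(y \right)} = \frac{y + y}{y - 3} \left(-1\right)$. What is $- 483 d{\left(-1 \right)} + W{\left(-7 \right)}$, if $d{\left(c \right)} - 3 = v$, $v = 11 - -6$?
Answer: $- \frac{48307}{5} \approx -9661.4$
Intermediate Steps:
$v = 17$ ($v = 11 + 6 = 17$)
$d{\left(c \right)} = 20$ ($d{\left(c \right)} = 3 + 17 = 20$)
$W{\left(y \right)} = - \frac{2 y}{-3 + y}$ ($W{\left(y \right)} = \frac{2 y}{-3 + y} \left(-1\right) = - \frac{2 y}{-3 + y}$)
$- 483 d{\left(-1 \right)} + W{\left(-7 \right)} = \left(-483\right) 20 - - \frac{14}{-3 - 7} = -9660 - - \frac{14}{-10} = -9660 - \left(-14\right) \left(- \frac{1}{10}\right) = -9660 - \frac{7}{5} = - \frac{48307}{5}$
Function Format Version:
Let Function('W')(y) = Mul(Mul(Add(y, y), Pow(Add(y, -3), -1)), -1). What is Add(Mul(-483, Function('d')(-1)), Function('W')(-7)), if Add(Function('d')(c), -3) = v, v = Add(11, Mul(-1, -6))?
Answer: Rational(-48307, 5) ≈ -9661.4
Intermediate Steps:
v = 17 (v = Add(11, 6) = 17)
Function('d')(c) = 20 (Function('d')(c) = Add(3, 17) = 20)
Function('W')(y) = Mul(-2, y, Pow(Add(-3, y), -1)) (Function('W')(y) = Mul(Mul(Mul(2, y), Pow(Add(-3, y), -1)), -1) = Mul(Mul(2, y, Pow(Add(-3, y), -1)), -1) = Mul(-2, y, Pow(Add(-3, y), -1)))
Add(Mul(-483, Function('d')(-1)), Function('W')(-7)) = Add(Mul(-483, 20), Mul(-2, -7, Pow(Add(-3, -7), -1))) = Add(-9660, Mul(-2, -7, Pow(-10, -1))) = Add(-9660, Mul(-2, -7, Rational(-1, 10))) = Add(-9660, Rational(-7, 5)) = Rational(-48307, 5)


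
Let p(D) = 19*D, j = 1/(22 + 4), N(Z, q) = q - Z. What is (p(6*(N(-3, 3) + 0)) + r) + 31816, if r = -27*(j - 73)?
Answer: 896219/26 ≈ 34470.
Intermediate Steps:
j = 1/26 ≈ 0.038462
r = 51219/26 (r = -27*(1/26 - 73) = -27*(-1897/26) = 51219/26 ≈ 1970.0)
(p(6*(N(-3, 3) + 0)) + r) + 31816 = (19*(6*((3 - 1*(-3)) + 0)) + 51219/26) + 31816 = (19*(6*((3 + 3) + 0)) + 51219/26) + 31816 = (19*(6*(6 + 0)) + 51219/26) + 31816 = (19*(6*6) + 51219/26) + 31816 = (19*36 + 51219/26) + 31816 = (684 + 51219/26) + 31816 = 69003/26 + 31816 = 896219/26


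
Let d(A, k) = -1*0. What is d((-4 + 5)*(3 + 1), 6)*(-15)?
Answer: 0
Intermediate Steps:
d(A, k) = 0
d((-4 + 5)*(3 + 1), 6)*(-15) = 0*(-15) = 0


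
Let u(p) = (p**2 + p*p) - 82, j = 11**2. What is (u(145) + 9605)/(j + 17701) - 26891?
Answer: -479199829/17822 ≈ -26888.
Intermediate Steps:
j = 121
u(p) = -82 + 2*p**2 (u(p) = (p**2 + p**2) - 82 = 2*p**2 - 82 = -82 + 2*p**2)
(u(145) + 9605)/(j + 17701) - 26891 = ((-82 + 2*145**2) + 9605)/(121 + 17701) - 26891 = ((-82 + 2*21025) + 9605)/17822 - 26891 = ((-82 + 42050) + 9605)*(1/17822) - 26891 = (41968 + 9605)*(1/17822) - 26891 = 51573*(1/17822) - 26891 = 51573/17822 - 26891 = -479199829/17822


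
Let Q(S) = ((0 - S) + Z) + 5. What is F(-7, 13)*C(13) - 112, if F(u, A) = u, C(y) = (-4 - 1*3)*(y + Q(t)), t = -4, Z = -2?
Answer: 868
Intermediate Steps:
Q(S) = 3 - S (Q(S) = ((0 - S) - 2) + 5 = (-S - 2) + 5 = (-2 - S) + 5 = 3 - S)
C(y) = -49 - 7*y (C(y) = (-4 - 1*3)*(y + (3 - 1*(-4))) = (-4 - 3)*(y + (3 + 4)) = -7*(y + 7) = -7*(7 + y) = -49 - 7*y)
F(-7, 13)*C(13) - 112 = -7*(-49 - 7*13) - 112 = -7*(-49 - 91) - 112 = -7*(-140) - 112 = 980 - 112 = 868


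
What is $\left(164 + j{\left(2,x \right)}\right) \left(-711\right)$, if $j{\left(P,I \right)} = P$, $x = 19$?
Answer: $-118026$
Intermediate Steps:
$\left(164 + j{\left(2,x \right)}\right) \left(-711\right) = \left(164 + 2\right) \left(-711\right) = 166 \left(-711\right) = -118026$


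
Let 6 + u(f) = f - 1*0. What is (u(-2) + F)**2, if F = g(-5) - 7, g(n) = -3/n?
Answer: 5184/25 ≈ 207.36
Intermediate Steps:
u(f) = -6 + f (u(f) = -6 + (f - 1*0) = -6 + (f + 0) = -6 + f)
F = -32/5 (F = -3/(-5) - 7 = -3*(-1/5) - 7 = 3/5 - 7 = -32/5 ≈ -6.4000)
(u(-2) + F)**2 = ((-6 - 2) - 32/5)**2 = (-8 - 32/5)**2 = (-72/5)**2 = 5184/25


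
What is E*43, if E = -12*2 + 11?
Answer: -559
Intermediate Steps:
E = -13 (E = -24 + 11 = -13)
E*43 = -13*43 = -559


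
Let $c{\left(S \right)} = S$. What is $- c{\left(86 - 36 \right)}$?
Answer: $-50$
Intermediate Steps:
$- c{\left(86 - 36 \right)} = - (86 - 36) = \left(-1\right) 50 = -50$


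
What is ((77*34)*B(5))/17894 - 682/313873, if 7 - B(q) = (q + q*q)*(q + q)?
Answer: -120388010655/2808221731 ≈ -42.870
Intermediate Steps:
B(q) = 7 - 2*q*(q + q²) (B(q) = 7 - (q + q*q)*(q + q) = 7 - (q + q²)*2*q = 7 - 2*q*(q + q²))
((77*34)*B(5))/17894 - 682/313873 = ((77*34)*(7 - 2*5² - 2*5³))/17894 - 682/313873 = (2618*(7 - 2*25 - 2*125))*(1/17894) - 682*1/313873 = (2618*(7 - 50 - 250))*(1/17894) - 682/313873 = (2618*(-293))*(1/17894) - 682/313873 = -767074*1/17894 - 682/313873 = -383537/8947 - 682/313873 = -120388010655/2808221731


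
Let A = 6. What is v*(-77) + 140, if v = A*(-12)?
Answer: 5684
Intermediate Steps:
v = -72 (v = 6*(-12) = -72)
v*(-77) + 140 = -72*(-77) + 140 = 5544 + 140 = 5684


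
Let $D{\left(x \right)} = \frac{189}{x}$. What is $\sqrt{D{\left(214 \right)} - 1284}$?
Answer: $\frac{i \sqrt{58761618}}{214} \approx 35.821 i$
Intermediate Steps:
$\sqrt{D{\left(214 \right)} - 1284} = \sqrt{\frac{189}{214} - 1284} = \sqrt{- \frac{274587}{214}} = \frac{i \sqrt{58761618}}{214}$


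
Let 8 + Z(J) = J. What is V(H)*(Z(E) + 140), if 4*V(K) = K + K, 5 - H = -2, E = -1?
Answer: 917/2 ≈ 458.50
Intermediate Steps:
Z(J) = -8 + J
H = 7 (H = 5 - 1*(-2) = 5 + 2 = 7)
V(K) = K/2 (V(K) = (K + K)/4 = (2*K)/4 = K/2)
V(H)*(Z(E) + 140) = ((½)*7)*((-8 - 1) + 140) = 7*(-9 + 140)/2 = (7/2)*131 = 917/2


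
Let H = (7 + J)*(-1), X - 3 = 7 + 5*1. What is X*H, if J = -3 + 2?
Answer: -90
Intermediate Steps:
J = -1
X = 15 (X = 3 + (7 + 5*1) = 3 + (7 + 5) = 3 + 12 = 15)
H = -6 (H = (7 - 1)*(-1) = 6*(-1) = -6)
X*H = 15*(-6) = -90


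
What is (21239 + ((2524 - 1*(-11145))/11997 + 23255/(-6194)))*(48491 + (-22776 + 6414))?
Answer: 2668505216930023/3911022 ≈ 6.8230e+8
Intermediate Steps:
(21239 + ((2524 - 1*(-11145))/11997 + 23255/(-6194)))*(48491 + (-22776 + 6414)) = (21239 + ((2524 + 11145)*(1/11997) + 23255*(-1/6194)))*(48491 - 16362) = (21239 + (13669*(1/11997) - 23255/6194))*32129 = (21239 + (13669/11997 - 23255/6194))*32129 = (21239 - 194324449/74309418)*32129 = (1578063404453/74309418)*32129 = 2668505216930023/3911022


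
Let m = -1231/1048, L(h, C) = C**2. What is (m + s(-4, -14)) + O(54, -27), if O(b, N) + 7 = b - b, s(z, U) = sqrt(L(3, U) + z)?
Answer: -8567/1048 + 8*sqrt(3) ≈ 5.6818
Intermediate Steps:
m = -1231/1048 (m = -1231*1/1048 = -1231/1048 ≈ -1.1746)
s(z, U) = sqrt(z + U**2) (s(z, U) = sqrt(U**2 + z) = sqrt(z + U**2))
O(b, N) = -7 (O(b, N) = -7 + (b - b) = -7 + 0 = -7)
(m + s(-4, -14)) + O(54, -27) = (-1231/1048 + sqrt(-4 + (-14)**2)) - 7 = (-1231/1048 + sqrt(-4 + 196)) - 7 = (-1231/1048 + sqrt(192)) - 7 = (-1231/1048 + 8*sqrt(3)) - 7 = -8567/1048 + 8*sqrt(3)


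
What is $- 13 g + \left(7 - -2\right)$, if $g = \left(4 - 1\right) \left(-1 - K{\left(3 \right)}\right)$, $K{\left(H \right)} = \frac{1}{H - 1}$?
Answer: $\frac{135}{2} \approx 67.5$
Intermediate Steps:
$K{\left(H \right)} = \frac{1}{-1 + H}$
$g = - \frac{9}{2}$ ($g = \left(4 - 1\right) \left(-1 - \frac{1}{-1 + 3}\right) = 3 \left(-1 - \frac{1}{2}\right) = 3 \left(- \frac{3}{2}\right) = - \frac{9}{2} \approx -4.5$)
$- 13 g + \left(7 - -2\right) = \left(-13\right) \left(- \frac{9}{2}\right) + \left(7 - -2\right) = \frac{117}{2} + \left(7 + 2\right) = \frac{117}{2} + 9 = \frac{135}{2}$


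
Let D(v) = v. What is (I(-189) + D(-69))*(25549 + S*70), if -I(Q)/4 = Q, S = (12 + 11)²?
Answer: 42991773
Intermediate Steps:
S = 529 (S = 23² = 529)
I(Q) = -4*Q
(I(-189) + D(-69))*(25549 + S*70) = (-4*(-189) - 69)*(25549 + 529*70) = (756 - 69)*(25549 + 37030) = 687*62579 = 42991773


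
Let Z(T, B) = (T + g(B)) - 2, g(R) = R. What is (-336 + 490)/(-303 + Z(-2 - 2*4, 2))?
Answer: -154/313 ≈ -0.49201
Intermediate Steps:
Z(T, B) = -2 + B + T (Z(T, B) = (T + B) - 2 = (B + T) - 2 = -2 + B + T)
(-336 + 490)/(-303 + Z(-2 - 2*4, 2)) = (-336 + 490)/(-303 + (-2 + 2 + (-2 - 2*4))) = 154/(-303 + (-2 + 2 + (-2 - 8))) = 154/(-303 + (-2 + 2 - 10)) = 154/(-303 - 10) = 154/(-313) = 154*(-1/313) = -154/313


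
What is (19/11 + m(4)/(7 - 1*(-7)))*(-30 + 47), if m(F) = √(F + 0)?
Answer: 2448/77 ≈ 31.792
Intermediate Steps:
m(F) = √F
(19/11 + m(4)/(7 - 1*(-7)))*(-30 + 47) = (19/11 + √4/(7 - 1*(-7)))*(-30 + 47) = (19*(1/11) + 2/(7 + 7))*17 = (19/11 + 2/14)*17 = (19/11 + 2*(1/14))*17 = (19/11 + ⅐)*17 = (144/77)*17 = 2448/77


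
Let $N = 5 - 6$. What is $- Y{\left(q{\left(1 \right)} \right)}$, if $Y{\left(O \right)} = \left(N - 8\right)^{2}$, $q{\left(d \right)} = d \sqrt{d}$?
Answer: $-81$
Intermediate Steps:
$N = -1$ ($N = 5 - 6 = -1$)
$q{\left(d \right)} = d^{\frac{3}{2}}$
$Y{\left(O \right)} = 81$ ($Y{\left(O \right)} = \left(-1 - 8\right)^{2} = \left(-9\right)^{2} = 81$)
$- Y{\left(q{\left(1 \right)} \right)} = \left(-1\right) 81 = -81$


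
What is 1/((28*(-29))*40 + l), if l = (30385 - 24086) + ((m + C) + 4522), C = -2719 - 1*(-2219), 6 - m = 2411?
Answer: -1/24564 ≈ -4.0710e-5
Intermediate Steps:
m = -2405 (m = 6 - 1*2411 = 6 - 2411 = -2405)
C = -500 (C = -2719 + 2219 = -500)
l = 7916 (l = (30385 - 24086) + ((-2405 - 500) + 4522) = 6299 + (-2905 + 4522) = 6299 + 1617 = 7916)
1/((28*(-29))*40 + l) = 1/((28*(-29))*40 + 7916) = 1/(-812*40 + 7916) = 1/(-32480 + 7916) = 1/(-24564) = -1/24564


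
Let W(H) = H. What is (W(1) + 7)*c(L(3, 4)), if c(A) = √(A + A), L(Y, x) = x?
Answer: 16*√2 ≈ 22.627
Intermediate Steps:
c(A) = √2*√A (c(A) = √(2*A) = √2*√A)
(W(1) + 7)*c(L(3, 4)) = (1 + 7)*(√2*√4) = 8*(√2*2) = 8*(2*√2) = 16*√2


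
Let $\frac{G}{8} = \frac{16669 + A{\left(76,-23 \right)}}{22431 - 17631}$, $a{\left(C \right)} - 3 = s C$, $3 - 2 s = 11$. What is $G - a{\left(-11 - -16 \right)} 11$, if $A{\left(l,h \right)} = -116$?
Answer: $\frac{128753}{600} \approx 214.59$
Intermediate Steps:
$s = -4$ ($s = \frac{3}{2} - \frac{11}{2} = -4$)
$a{\left(C \right)} = 3 - 4 C$
$G = \frac{16553}{600}$ ($G = 8 \frac{16669 - 116}{22431 - 17631} = 8 \cdot \frac{16553}{4800} = \frac{16553}{600} \approx 27.588$)
$G - a{\left(-11 - -16 \right)} 11 = \frac{16553}{600} - \left(3 - 4 \left(-11 - -16\right)\right) 11 = \frac{16553}{600} - \left(3 - 4 \left(-11 + 16\right)\right) 11 = \frac{16553}{600} - \left(3 - 20\right) 11 = \frac{16553}{600} - \left(-17\right) 11 = \frac{16553}{600} - -187 = \frac{16553}{600} + 187 = \frac{128753}{600}$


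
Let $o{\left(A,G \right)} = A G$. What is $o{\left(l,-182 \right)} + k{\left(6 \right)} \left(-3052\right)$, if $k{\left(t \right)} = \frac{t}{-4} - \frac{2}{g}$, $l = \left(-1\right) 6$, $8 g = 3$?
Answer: $\frac{65842}{3} \approx 21947.0$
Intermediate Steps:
$g = \frac{3}{8}$ ($g = \frac{1}{8} \cdot 3 = \frac{3}{8} \approx 0.375$)
$l = -6$
$k{\left(t \right)} = - \frac{16}{3} - \frac{t}{4}$ ($k{\left(t \right)} = \frac{t}{-4} - \frac{2}{\frac{3}{8}} = t \left(- \frac{1}{4}\right) - \frac{16}{3} = - \frac{t}{4} - \frac{16}{3} = - \frac{16}{3} - \frac{t}{4}$)
$o{\left(l,-182 \right)} + k{\left(6 \right)} \left(-3052\right) = \left(-6\right) \left(-182\right) + \left(- \frac{16}{3} - \frac{3}{2}\right) \left(-3052\right) = 1092 + \left(- \frac{16}{3} - \frac{3}{2}\right) \left(-3052\right) = 1092 - - \frac{62566}{3} = 1092 + \frac{62566}{3} = \frac{65842}{3}$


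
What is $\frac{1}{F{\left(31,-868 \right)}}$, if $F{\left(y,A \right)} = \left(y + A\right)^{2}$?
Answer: $\frac{1}{700569} \approx 1.4274 \cdot 10^{-6}$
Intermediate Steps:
$F{\left(y,A \right)} = \left(A + y\right)^{2}$
$\frac{1}{F{\left(31,-868 \right)}} = \frac{1}{\left(-868 + 31\right)^{2}} = \frac{1}{\left(-837\right)^{2}} = \frac{1}{700569}$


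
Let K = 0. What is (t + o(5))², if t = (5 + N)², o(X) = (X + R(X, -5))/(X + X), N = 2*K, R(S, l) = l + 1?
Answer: 63001/100 ≈ 630.01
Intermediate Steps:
R(S, l) = 1 + l
N = 0 (N = 2*0 = 0)
o(X) = (-4 + X)/(2*X) (o(X) = (X + (1 - 5))/(X + X) = (X - 4)/((2*X)) = (-4 + X)*(1/(2*X)) = (-4 + X)/(2*X))
t = 25 (t = (5 + 0)² = 5² = 25)
(t + o(5))² = (25 + (½)*(-4 + 5)/5)² = (25 + (½)*(⅕)*1)² = (25 + ⅒)² = (251/10)² = 63001/100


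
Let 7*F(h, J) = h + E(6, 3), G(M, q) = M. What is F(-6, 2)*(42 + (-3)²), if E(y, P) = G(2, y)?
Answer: -204/7 ≈ -29.143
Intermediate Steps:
E(y, P) = 2
F(h, J) = 2/7 + h/7 (F(h, J) = (h + 2)/7 = (2 + h)/7 = 2/7 + h/7)
F(-6, 2)*(42 + (-3)²) = (2/7 + (⅐)*(-6))*(42 + (-3)²) = (2/7 - 6/7)*(42 + 9) = -4/7*51 = -204/7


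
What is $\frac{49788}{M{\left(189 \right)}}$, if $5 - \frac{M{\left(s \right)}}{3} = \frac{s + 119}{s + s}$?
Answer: $\frac{448092}{113} \approx 3965.4$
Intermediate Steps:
$M{\left(s \right)} = 15 - \frac{3 \left(119 + s\right)}{2 s}$ ($M{\left(s \right)} = 15 - 3 \frac{s + 119}{s + s} = 15 - 3 \frac{119 + s}{2 s} = 15 - \frac{3 \left(119 + s\right)}{2 s}$)
$\frac{49788}{M{\left(189 \right)}} = \frac{49788}{\frac{3}{2} \cdot \frac{1}{189} \left(-119 + 9 \cdot 189\right)} = \frac{49788}{\frac{3}{2} \cdot \frac{1}{189} \left(-119 + 1701\right)} = \frac{49788}{\frac{3}{2} \cdot \frac{1}{189} \cdot 1582} = \frac{49788}{\frac{113}{9}} = 49788 \cdot \frac{9}{113} = \frac{448092}{113}$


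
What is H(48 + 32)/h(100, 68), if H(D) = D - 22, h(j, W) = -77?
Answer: -58/77 ≈ -0.75325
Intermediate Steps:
H(D) = -22 + D
H(48 + 32)/h(100, 68) = (-22 + (48 + 32))/(-77) = (-22 + 80)*(-1/77) = 58*(-1/77) = -58/77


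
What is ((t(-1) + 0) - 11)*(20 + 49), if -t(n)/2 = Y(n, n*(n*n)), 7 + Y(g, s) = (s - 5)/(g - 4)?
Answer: 207/5 ≈ 41.400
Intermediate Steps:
Y(g, s) = -7 + (-5 + s)/(-4 + g) (Y(g, s) = -7 + (s - 5)/(g - 4) = -7 + (-5 + s)/(-4 + g))
t(n) = -2*(23 + n³ - 7*n)/(-4 + n) (t(n) = -2*(23 + n*(n*n) - 7*n)/(-4 + n) = -2*(23 + n*n² - 7*n)/(-4 + n) = -2*(23 + n³ - 7*n)/(-4 + n))
((t(-1) + 0) - 11)*(20 + 49) = ((2*(-23 - 1*(-1)³ + 7*(-1))/(-4 - 1) + 0) - 11)*(20 + 49) = ((2*(-23 - 1*(-1) - 7)/(-5) + 0) - 11)*69 = ((2*(-⅕)*(-23 + 1 - 7) + 0) - 11)*69 = ((2*(-⅕)*(-29) + 0) - 11)*69 = ((58/5 + 0) - 11)*69 = (58/5 - 11)*69 = (⅗)*69 = 207/5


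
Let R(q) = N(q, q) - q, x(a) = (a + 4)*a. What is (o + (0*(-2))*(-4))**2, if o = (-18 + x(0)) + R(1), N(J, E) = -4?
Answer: 529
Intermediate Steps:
x(a) = a*(4 + a) (x(a) = (4 + a)*a = a*(4 + a))
R(q) = -4 - q
o = -23 (o = (-18 + 0*(4 + 0)) + (-4 - 1*1) = (-18 + 0*4) + (-4 - 1) = (-18 + 0) - 5 = -18 - 5 = -23)
(o + (0*(-2))*(-4))**2 = (-23 + (0*(-2))*(-4))**2 = (-23 + 0*(-4))**2 = (-23 + 0)**2 = (-23)**2 = 529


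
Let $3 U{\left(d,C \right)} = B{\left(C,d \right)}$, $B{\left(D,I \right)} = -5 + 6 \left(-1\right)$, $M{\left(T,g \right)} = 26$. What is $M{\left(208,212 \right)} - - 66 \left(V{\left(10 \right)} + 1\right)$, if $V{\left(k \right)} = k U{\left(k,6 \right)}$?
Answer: $-2328$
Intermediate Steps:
$B{\left(D,I \right)} = -11$ ($B{\left(D,I \right)} = -5 - 6 = -11$)
$U{\left(d,C \right)} = - \frac{11}{3}$ ($U{\left(d,C \right)} = \frac{1}{3} \left(-11\right) = - \frac{11}{3}$)
$V{\left(k \right)} = - \frac{11 k}{3}$ ($V{\left(k \right)} = k \left(- \frac{11}{3}\right) = - \frac{11 k}{3}$)
$M{\left(208,212 \right)} - - 66 \left(V{\left(10 \right)} + 1\right) = 26 - - 66 \left(\left(- \frac{11}{3}\right) 10 + 1\right) = 26 - - 66 \left(- \frac{110}{3} + 1\right) = 26 - \left(-66\right) \left(- \frac{107}{3}\right) = 26 - 2354 = -2328$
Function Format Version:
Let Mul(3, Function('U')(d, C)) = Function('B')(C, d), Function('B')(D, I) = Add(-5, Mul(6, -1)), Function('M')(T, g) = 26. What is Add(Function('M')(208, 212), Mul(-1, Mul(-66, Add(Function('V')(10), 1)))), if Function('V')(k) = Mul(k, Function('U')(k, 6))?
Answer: -2328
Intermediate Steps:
Function('B')(D, I) = -11 (Function('B')(D, I) = Add(-5, -6) = -11)
Function('U')(d, C) = Rational(-11, 3) (Function('U')(d, C) = Mul(Rational(1, 3), -11) = Rational(-11, 3))
Function('V')(k) = Mul(Rational(-11, 3), k) (Function('V')(k) = Mul(k, Rational(-11, 3)) = Mul(Rational(-11, 3), k))
Add(Function('M')(208, 212), Mul(-1, Mul(-66, Add(Function('V')(10), 1)))) = Add(26, Mul(-1, Mul(-66, Add(Mul(Rational(-11, 3), 10), 1)))) = Add(26, Mul(-1, Mul(-66, Add(Rational(-110, 3), 1)))) = Add(26, Mul(-1, Mul(-66, Rational(-107, 3)))) = Add(26, Mul(-1, 2354)) = Add(26, -2354) = -2328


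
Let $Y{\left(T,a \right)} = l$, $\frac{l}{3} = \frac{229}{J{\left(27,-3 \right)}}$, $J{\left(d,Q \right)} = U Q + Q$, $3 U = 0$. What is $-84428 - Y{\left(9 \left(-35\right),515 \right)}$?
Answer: $-84199$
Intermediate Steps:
$U = 0$ ($U = \frac{1}{3} \cdot 0 = 0$)
$J{\left(d,Q \right)} = Q$ ($J{\left(d,Q \right)} = 0 Q + Q = 0 + Q = Q$)
$l = -229$ ($l = 3 \frac{229}{-3} = 3 \cdot 229 \left(- \frac{1}{3}\right) = 3 \left(- \frac{229}{3}\right) = -229$)
$Y{\left(T,a \right)} = -229$
$-84428 - Y{\left(9 \left(-35\right),515 \right)} = -84428 - -229 = -84428 + 229 = -84199$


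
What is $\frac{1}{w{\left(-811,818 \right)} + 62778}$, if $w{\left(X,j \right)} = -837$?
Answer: $\frac{1}{61941} \approx 1.6144 \cdot 10^{-5}$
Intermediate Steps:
$\frac{1}{w{\left(-811,818 \right)} + 62778} = \frac{1}{-837 + 62778} = \frac{1}{61941}$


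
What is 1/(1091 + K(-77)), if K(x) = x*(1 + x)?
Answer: 1/6943 ≈ 0.00014403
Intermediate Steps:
1/(1091 + K(-77)) = 1/(1091 - 77*(1 - 77)) = 1/(1091 - 77*(-76)) = 1/(1091 + 5852) = 1/6943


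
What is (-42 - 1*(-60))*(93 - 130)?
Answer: -666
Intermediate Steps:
(-42 - 1*(-60))*(93 - 130) = (-42 + 60)*(-37) = 18*(-37) = -666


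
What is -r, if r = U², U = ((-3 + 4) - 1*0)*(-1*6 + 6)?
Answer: 0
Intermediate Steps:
U = 0 (U = (1 + 0)*(-6 + 6) = 1*0 = 0)
r = 0 (r = 0² = 0)
-r = -1*0 = 0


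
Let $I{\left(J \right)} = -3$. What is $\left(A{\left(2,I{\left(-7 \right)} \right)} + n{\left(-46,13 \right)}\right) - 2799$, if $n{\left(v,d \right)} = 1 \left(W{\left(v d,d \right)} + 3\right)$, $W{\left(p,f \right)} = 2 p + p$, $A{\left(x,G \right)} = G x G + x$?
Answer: $-4570$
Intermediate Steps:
$A{\left(x,G \right)} = x + x G^{2}$ ($A{\left(x,G \right)} = x G^{2} + x = x + x G^{2}$)
$W{\left(p,f \right)} = 3 p$
$n{\left(v,d \right)} = 3 + 3 d v$ ($n{\left(v,d \right)} = 1 \left(3 v d + 3\right) = 1 \left(3 d v + 3\right) = 1 \left(3 + 3 d v\right) = 3 + 3 d v$)
$\left(A{\left(2,I{\left(-7 \right)} \right)} + n{\left(-46,13 \right)}\right) - 2799 = \left(2 \left(1 + \left(-3\right)^{2}\right) + \left(3 + 3 \cdot 13 \left(-46\right)\right)\right) - 2799 = \left(2 \left(1 + 9\right) + \left(3 - 1794\right)\right) - 2799 = \left(2 \cdot 10 - 1791\right) - 2799 = \left(20 - 1791\right) - 2799 = -1771 - 2799 = -4570$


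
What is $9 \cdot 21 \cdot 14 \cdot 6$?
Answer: $15876$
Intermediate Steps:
$9 \cdot 21 \cdot 14 \cdot 6 = 189 \cdot 84 = 15876$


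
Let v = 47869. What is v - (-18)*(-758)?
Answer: 34225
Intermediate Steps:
v - (-18)*(-758) = 47869 - (-18)*(-758) = 47869 - 1*13644 = 47869 - 13644 = 34225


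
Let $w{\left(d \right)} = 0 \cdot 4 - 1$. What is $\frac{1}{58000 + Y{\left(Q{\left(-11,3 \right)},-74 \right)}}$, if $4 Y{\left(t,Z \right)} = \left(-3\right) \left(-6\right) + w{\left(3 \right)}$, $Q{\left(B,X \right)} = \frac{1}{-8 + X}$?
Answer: $\frac{4}{232017} \approx 1.724 \cdot 10^{-5}$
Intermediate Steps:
$w{\left(d \right)} = -1$ ($w{\left(d \right)} = 0 - 1 = -1$)
$Y{\left(t,Z \right)} = \frac{17}{4}$ ($Y{\left(t,Z \right)} = \frac{\left(-3\right) \left(-6\right) - 1}{4} = \frac{18 - 1}{4} = \frac{1}{4} \cdot 17 = \frac{17}{4}$)
$\frac{1}{58000 + Y{\left(Q{\left(-11,3 \right)},-74 \right)}} = \frac{1}{58000 + \frac{17}{4}} = \frac{1}{\frac{232017}{4}} = \frac{4}{232017}$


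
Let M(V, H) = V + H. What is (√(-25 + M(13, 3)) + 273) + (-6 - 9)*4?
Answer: 213 + 3*I ≈ 213.0 + 3.0*I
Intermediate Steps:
M(V, H) = H + V
(√(-25 + M(13, 3)) + 273) + (-6 - 9)*4 = (√(-25 + (3 + 13)) + 273) + (-6 - 9)*4 = (√(-25 + 16) + 273) - 15*4 = (√(-9) + 273) - 60 = (3*I + 273) - 60 = (273 + 3*I) - 60 = 213 + 3*I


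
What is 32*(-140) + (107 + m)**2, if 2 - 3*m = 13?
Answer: 55780/9 ≈ 6197.8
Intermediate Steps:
m = -11/3 (m = 2/3 - 1/3*13 = 2/3 - 13/3 = -11/3 ≈ -3.6667)
32*(-140) + (107 + m)**2 = 32*(-140) + (107 - 11/3)**2 = -4480 + (310/3)**2 = -4480 + 96100/9 = 55780/9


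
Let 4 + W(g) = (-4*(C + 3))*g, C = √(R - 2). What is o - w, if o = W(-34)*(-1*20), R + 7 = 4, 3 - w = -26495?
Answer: -34578 - 2720*I*√5 ≈ -34578.0 - 6082.1*I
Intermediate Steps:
w = 26498 (w = 3 - 1*(-26495) = 3 + 26495 = 26498)
R = -3 (R = -7 + 4 = -3)
C = I*√5 (C = √(-3 - 2) = √(-5) = I*√5 ≈ 2.2361*I)
W(g) = -4 + g*(-12 - 4*I*√5) (W(g) = -4 + (-4*(I*√5 + 3))*g = -4 + (-4*(3 + I*√5))*g = -4 + (-12 - 4*I*√5)*g = -4 + g*(-12 - 4*I*√5))
o = -8080 - 2720*I*√5 (o = (-4 - 12*(-34) - 4*I*(-34)*√5)*(-1*20) = (-4 + 408 + 136*I*√5)*(-20) = (404 + 136*I*√5)*(-20) = -8080 - 2720*I*√5 ≈ -8080.0 - 6082.1*I)
o - w = (-8080 - 2720*I*√5) - 1*26498 = (-8080 - 2720*I*√5) - 26498 = -34578 - 2720*I*√5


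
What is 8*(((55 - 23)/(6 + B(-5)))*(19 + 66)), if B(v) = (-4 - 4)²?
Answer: 2176/7 ≈ 310.86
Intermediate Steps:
B(v) = 64 (B(v) = (-8)² = 64)
8*(((55 - 23)/(6 + B(-5)))*(19 + 66)) = 8*(((55 - 23)/(6 + 64))*(19 + 66)) = 8*((32/70)*85) = 8*((32*(1/70))*85) = 8*((16/35)*85) = 8*(272/7) = 2176/7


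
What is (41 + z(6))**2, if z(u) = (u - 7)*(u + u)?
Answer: 841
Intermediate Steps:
z(u) = 2*u*(-7 + u) (z(u) = (-7 + u)*(2*u) = 2*u*(-7 + u))
(41 + z(6))**2 = (41 + 2*6*(-7 + 6))**2 = (41 + 2*6*(-1))**2 = (41 - 12)**2 = 29**2 = 841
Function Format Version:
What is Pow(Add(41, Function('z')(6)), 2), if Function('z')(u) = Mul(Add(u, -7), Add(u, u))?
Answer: 841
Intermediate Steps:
Function('z')(u) = Mul(2, u, Add(-7, u)) (Function('z')(u) = Mul(Add(-7, u), Mul(2, u)) = Mul(2, u, Add(-7, u)))
Pow(Add(41, Function('z')(6)), 2) = Pow(Add(41, Mul(2, 6, Add(-7, 6))), 2) = Pow(Add(41, Mul(2, 6, -1)), 2) = Pow(Add(41, -12), 2) = Pow(29, 2) = 841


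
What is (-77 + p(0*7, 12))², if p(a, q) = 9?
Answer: 4624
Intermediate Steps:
(-77 + p(0*7, 12))² = (-77 + 9)² = (-68)² = 4624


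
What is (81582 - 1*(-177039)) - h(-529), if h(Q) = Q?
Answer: 259150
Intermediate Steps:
(81582 - 1*(-177039)) - h(-529) = (81582 - 1*(-177039)) - 1*(-529) = (81582 + 177039) + 529 = 258621 + 529 = 259150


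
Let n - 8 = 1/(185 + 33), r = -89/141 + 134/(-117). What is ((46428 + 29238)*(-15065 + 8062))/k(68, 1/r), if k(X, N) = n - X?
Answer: 115515801564/13079 ≈ 8.8322e+6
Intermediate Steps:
r = -9769/5499 (r = -89*1/141 + 134*(-1/117) = -89/141 - 134/117 = -9769/5499 ≈ -1.7765)
n = 1745/218 (n = 8 + 1/(185 + 33) = 8 + 1/218 = 1745/218 ≈ 8.0046)
k(X, N) = 1745/218 - X
((46428 + 29238)*(-15065 + 8062))/k(68, 1/r) = ((46428 + 29238)*(-15065 + 8062))/(1745/218 - 1*68) = (75666*(-7003))/(1745/218 - 68) = -529888998/(-13079/218) = -529888998*(-218/13079) = 115515801564/13079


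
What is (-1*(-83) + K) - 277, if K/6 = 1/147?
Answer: -9504/49 ≈ -193.96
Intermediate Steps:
K = 2/49 (K = 6/147 = 6*(1/147) = 2/49 ≈ 0.040816)
(-1*(-83) + K) - 277 = (-1*(-83) + 2/49) - 277 = (83 + 2/49) - 277 = 4069/49 - 277 = -9504/49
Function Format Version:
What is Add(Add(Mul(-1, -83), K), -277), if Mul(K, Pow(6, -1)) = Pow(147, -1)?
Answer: Rational(-9504, 49) ≈ -193.96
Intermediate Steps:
K = Rational(2, 49) (K = Mul(6, Pow(147, -1)) = Mul(6, Rational(1, 147)) = Rational(2, 49) ≈ 0.040816)
Add(Add(Mul(-1, -83), K), -277) = Add(Add(Mul(-1, -83), Rational(2, 49)), -277) = Add(Add(83, Rational(2, 49)), -277) = Add(Rational(4069, 49), -277) = Rational(-9504, 49)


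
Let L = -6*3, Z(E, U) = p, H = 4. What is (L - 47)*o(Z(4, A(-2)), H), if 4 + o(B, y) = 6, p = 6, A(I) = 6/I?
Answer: -130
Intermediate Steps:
Z(E, U) = 6
o(B, y) = 2 (o(B, y) = -4 + 6 = 2)
L = -18
(L - 47)*o(Z(4, A(-2)), H) = (-18 - 47)*2 = -65*2 = -130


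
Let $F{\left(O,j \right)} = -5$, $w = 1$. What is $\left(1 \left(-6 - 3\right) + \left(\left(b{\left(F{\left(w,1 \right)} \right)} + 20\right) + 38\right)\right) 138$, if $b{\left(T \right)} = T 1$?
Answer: $6072$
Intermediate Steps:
$b{\left(T \right)} = T$
$\left(1 \left(-6 - 3\right) + \left(\left(b{\left(F{\left(w,1 \right)} \right)} + 20\right) + 38\right)\right) 138 = \left(1 \left(-6 - 3\right) + \left(\left(-5 + 20\right) + 38\right)\right) 138 = \left(1 \left(-9\right) + \left(15 + 38\right)\right) 138 = \left(-9 + 53\right) 138 = 44 \cdot 138 = 6072$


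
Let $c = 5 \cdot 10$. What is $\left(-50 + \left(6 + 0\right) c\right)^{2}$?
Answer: $62500$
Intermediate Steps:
$c = 50$
$\left(-50 + \left(6 + 0\right) c\right)^{2} = \left(-50 + \left(6 + 0\right) 50\right)^{2} = \left(-50 + 6 \cdot 50\right)^{2} = \left(-50 + 300\right)^{2} = 250^{2} = 62500$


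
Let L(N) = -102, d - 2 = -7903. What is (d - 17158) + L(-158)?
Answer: -25161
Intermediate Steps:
d = -7901 (d = 2 - 7903 = -7901)
(d - 17158) + L(-158) = (-7901 - 17158) - 102 = -25059 - 102 = -25161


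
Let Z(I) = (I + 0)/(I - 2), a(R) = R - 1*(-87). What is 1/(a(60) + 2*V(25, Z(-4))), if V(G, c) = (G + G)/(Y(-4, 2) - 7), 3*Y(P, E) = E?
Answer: 19/2493 ≈ 0.0076213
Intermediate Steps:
a(R) = 87 + R (a(R) = R + 87 = 87 + R)
Y(P, E) = E/3
Z(I) = I/(-2 + I)
V(G, c) = -6*G/19 (V(G, c) = (G + G)/((⅓)*2 - 7) = (2*G)/(⅔ - 7) = (2*G)/(-19/3) = (2*G)*(-3/19) = -6*G/19)
1/(a(60) + 2*V(25, Z(-4))) = 1/((87 + 60) + 2*(-6/19*25)) = 1/(147 + 2*(-150/19)) = 1/(147 - 300/19) = 1/(2493/19) = 19/2493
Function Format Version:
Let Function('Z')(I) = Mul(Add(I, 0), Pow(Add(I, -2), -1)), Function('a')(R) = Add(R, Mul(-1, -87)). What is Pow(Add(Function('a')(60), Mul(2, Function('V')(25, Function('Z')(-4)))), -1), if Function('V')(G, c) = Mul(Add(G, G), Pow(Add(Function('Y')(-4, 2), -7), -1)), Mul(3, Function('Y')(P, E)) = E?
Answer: Rational(19, 2493) ≈ 0.0076213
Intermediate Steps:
Function('a')(R) = Add(87, R) (Function('a')(R) = Add(R, 87) = Add(87, R))
Function('Y')(P, E) = Mul(Rational(1, 3), E)
Function('Z')(I) = Mul(I, Pow(Add(-2, I), -1))
Function('V')(G, c) = Mul(Rational(-6, 19), G) (Function('V')(G, c) = Mul(Add(G, G), Pow(Add(Mul(Rational(1, 3), 2), -7), -1)) = Mul(Mul(2, G), Pow(Add(Rational(2, 3), -7), -1)) = Mul(Mul(2, G), Pow(Rational(-19, 3), -1)) = Mul(Mul(2, G), Rational(-3, 19)) = Mul(Rational(-6, 19), G))
Pow(Add(Function('a')(60), Mul(2, Function('V')(25, Function('Z')(-4)))), -1) = Pow(Add(Add(87, 60), Mul(2, Mul(Rational(-6, 19), 25))), -1) = Pow(Add(147, Mul(2, Rational(-150, 19))), -1) = Pow(Add(147, Rational(-300, 19)), -1) = Pow(Rational(2493, 19), -1) = Rational(19, 2493)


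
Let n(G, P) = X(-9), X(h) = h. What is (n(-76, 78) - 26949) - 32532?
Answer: -59490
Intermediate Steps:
n(G, P) = -9
(n(-76, 78) - 26949) - 32532 = (-9 - 26949) - 32532 = -26958 - 32532 = -59490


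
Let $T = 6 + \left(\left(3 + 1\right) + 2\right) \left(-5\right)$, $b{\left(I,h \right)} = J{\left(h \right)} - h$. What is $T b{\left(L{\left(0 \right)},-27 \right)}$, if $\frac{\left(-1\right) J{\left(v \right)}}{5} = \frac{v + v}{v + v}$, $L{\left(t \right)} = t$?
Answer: $-528$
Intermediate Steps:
$J{\left(v \right)} = -5$ ($J{\left(v \right)} = - 5 \frac{v + v}{v + v} = - 5 \frac{2 v}{2 v} = - 5 \cdot 2 v \frac{1}{2 v} = \left(-5\right) 1 = -5$)
$b{\left(I,h \right)} = -5 - h$
$T = -24$ ($T = 6 + \left(4 + 2\right) \left(-5\right) = 6 + 6 \left(-5\right) = 6 - 30 = -24$)
$T b{\left(L{\left(0 \right)},-27 \right)} = - 24 \left(-5 - -27\right) = - 24 \left(-5 + 27\right) = \left(-24\right) 22 = -528$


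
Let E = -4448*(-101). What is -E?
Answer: -449248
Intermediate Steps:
E = 449248
-E = -1*449248 = -449248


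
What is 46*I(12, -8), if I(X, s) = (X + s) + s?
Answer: -184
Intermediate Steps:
I(X, s) = X + 2*s
46*I(12, -8) = 46*(12 + 2*(-8)) = 46*(12 - 16) = 46*(-4) = -184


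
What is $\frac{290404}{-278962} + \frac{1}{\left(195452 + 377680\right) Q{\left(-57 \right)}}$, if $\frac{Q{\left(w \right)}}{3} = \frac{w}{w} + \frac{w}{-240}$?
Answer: $- \frac{6179075725682}{5935621068531} \approx -1.041$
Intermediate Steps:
$Q{\left(w \right)} = 3 - \frac{w}{80}$ ($Q{\left(w \right)} = 3 \left(\frac{w}{w} + \frac{w}{-240}\right) = 3 \left(1 + w \left(- \frac{1}{240}\right)\right) = 3 \left(1 - \frac{w}{240}\right) = 3 - \frac{w}{80}$)
$\frac{290404}{-278962} + \frac{1}{\left(195452 + 377680\right) Q{\left(-57 \right)}} = \frac{290404}{-278962} + \frac{1}{\left(195452 + 377680\right) \left(3 - - \frac{57}{80}\right)} = 290404 \left(- \frac{1}{278962}\right) + \frac{1}{573132 \left(3 + \frac{57}{80}\right)} = - \frac{145202}{139481} + \frac{1}{573132 \cdot \frac{297}{80}} = - \frac{145202}{139481} + \frac{1}{573132} \cdot \frac{80}{297} = - \frac{145202}{139481} + \frac{20}{42555051} = - \frac{6179075725682}{5935621068531}$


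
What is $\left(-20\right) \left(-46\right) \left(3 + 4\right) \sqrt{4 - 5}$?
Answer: $6440 i \approx 6440.0 i$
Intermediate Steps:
$\left(-20\right) \left(-46\right) \left(3 + 4\right) \sqrt{4 - 5} = 920 \cdot 7 \sqrt{-1} = 920 \cdot 7 i = 6440 i$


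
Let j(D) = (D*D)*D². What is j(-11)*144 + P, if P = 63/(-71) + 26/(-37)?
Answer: 5538510431/2627 ≈ 2.1083e+6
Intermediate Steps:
P = -4177/2627 (P = 63*(-1/71) + 26*(-1/37) = -63/71 - 26/37 = -4177/2627 ≈ -1.5900)
j(D) = D⁴ (j(D) = D²*D² = D⁴)
j(-11)*144 + P = (-11)⁴*144 - 4177/2627 = 14641*144 - 4177/2627 = 2108304 - 4177/2627 = 5538510431/2627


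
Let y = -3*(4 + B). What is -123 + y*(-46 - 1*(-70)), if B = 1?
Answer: -483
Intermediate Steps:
y = -15 (y = -3*(4 + 1) = -3*5 = -15)
-123 + y*(-46 - 1*(-70)) = -123 - 15*(-46 - 1*(-70)) = -123 - 15*(-46 + 70) = -123 - 15*24 = -123 - 360 = -483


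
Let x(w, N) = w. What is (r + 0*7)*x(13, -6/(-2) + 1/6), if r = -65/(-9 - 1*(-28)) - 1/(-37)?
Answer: -31018/703 ≈ -44.122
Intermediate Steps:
r = -2386/703 (r = -65/(-9 + 28) - 1*(-1/37) = -65/19 + 1/37 = -2386/703 ≈ -3.3940)
(r + 0*7)*x(13, -6/(-2) + 1/6) = (-2386/703 + 0*7)*13 = (-2386/703 + 0)*13 = -2386/703*13 = -31018/703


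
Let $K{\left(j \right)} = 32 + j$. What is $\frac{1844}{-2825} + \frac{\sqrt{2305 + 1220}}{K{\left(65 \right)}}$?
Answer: $- \frac{1844}{2825} + \frac{5 \sqrt{141}}{97} \approx -0.040664$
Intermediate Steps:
$\frac{1844}{-2825} + \frac{\sqrt{2305 + 1220}}{K{\left(65 \right)}} = \frac{1844}{-2825} + \frac{\sqrt{2305 + 1220}}{32 + 65} = 1844 \left(- \frac{1}{2825}\right) + \frac{\sqrt{3525}}{97} = - \frac{1844}{2825} + 5 \sqrt{141} \cdot \frac{1}{97} = - \frac{1844}{2825} + \frac{5 \sqrt{141}}{97}$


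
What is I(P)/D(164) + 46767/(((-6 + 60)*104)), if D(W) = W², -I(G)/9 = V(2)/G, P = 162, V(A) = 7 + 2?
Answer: 52410101/6293664 ≈ 8.3274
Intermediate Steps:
V(A) = 9
I(G) = -81/G
I(P)/D(164) + 46767/(((-6 + 60)*104)) = (-81/162)/(164²) + 46767/(((-6 + 60)*104)) = -81*1/162/26896 + 46767/((54*104)) = -½*1/26896 + 46767/5616 = -1/53792 + 46767*(1/5616) = -1/53792 + 15589/1872 = 52410101/6293664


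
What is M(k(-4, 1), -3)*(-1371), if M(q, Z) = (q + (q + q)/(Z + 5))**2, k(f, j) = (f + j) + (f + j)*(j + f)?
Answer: -197424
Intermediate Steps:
k(f, j) = f + j + (f + j)**2 (k(f, j) = (f + j) + (f + j)*(f + j) = (f + j) + (f + j)**2 = f + j + (f + j)**2)
M(q, Z) = (q + 2*q/(5 + Z))**2 (M(q, Z) = (q + (2*q)/(5 + Z))**2 = (q + 2*q/(5 + Z))**2)
M(k(-4, 1), -3)*(-1371) = ((-4 + 1 + (-4 + 1)**2)**2*(7 - 3)**2/(5 - 3)**2)*(-1371) = ((-4 + 1 + (-3)**2)**2*4**2/2**2)*(-1371) = ((-4 + 1 + 9)**2*(1/4)*16)*(-1371) = (6**2*(1/4)*16)*(-1371) = (36*(1/4)*16)*(-1371) = 144*(-1371) = -197424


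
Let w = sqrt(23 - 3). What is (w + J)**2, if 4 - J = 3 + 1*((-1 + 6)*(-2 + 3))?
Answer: 36 - 16*sqrt(5) ≈ 0.22291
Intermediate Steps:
w = 2*sqrt(5) (w = sqrt(20) = 2*sqrt(5) ≈ 4.4721)
J = -4 (J = 4 - (3 + 1*((-1 + 6)*(-2 + 3))) = 4 - (3 + 1*(5*1)) = 4 - (3 + 1*5) = 4 - (3 + 5) = 4 - 1*8 = 4 - 8 = -4)
(w + J)**2 = (2*sqrt(5) - 4)**2 = (-4 + 2*sqrt(5))**2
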